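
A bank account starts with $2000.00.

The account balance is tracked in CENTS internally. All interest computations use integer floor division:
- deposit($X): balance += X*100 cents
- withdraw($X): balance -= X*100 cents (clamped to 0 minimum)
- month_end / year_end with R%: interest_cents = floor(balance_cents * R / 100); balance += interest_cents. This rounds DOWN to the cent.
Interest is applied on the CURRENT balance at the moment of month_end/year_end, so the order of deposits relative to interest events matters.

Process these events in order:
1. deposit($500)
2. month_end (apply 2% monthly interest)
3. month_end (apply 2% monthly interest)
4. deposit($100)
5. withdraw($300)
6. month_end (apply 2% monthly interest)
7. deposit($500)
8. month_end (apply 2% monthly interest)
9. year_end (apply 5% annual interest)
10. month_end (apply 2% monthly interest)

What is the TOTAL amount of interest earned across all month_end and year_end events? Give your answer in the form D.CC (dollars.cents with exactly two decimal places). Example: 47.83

Answer: 421.56

Derivation:
After 1 (deposit($500)): balance=$2500.00 total_interest=$0.00
After 2 (month_end (apply 2% monthly interest)): balance=$2550.00 total_interest=$50.00
After 3 (month_end (apply 2% monthly interest)): balance=$2601.00 total_interest=$101.00
After 4 (deposit($100)): balance=$2701.00 total_interest=$101.00
After 5 (withdraw($300)): balance=$2401.00 total_interest=$101.00
After 6 (month_end (apply 2% monthly interest)): balance=$2449.02 total_interest=$149.02
After 7 (deposit($500)): balance=$2949.02 total_interest=$149.02
After 8 (month_end (apply 2% monthly interest)): balance=$3008.00 total_interest=$208.00
After 9 (year_end (apply 5% annual interest)): balance=$3158.40 total_interest=$358.40
After 10 (month_end (apply 2% monthly interest)): balance=$3221.56 total_interest=$421.56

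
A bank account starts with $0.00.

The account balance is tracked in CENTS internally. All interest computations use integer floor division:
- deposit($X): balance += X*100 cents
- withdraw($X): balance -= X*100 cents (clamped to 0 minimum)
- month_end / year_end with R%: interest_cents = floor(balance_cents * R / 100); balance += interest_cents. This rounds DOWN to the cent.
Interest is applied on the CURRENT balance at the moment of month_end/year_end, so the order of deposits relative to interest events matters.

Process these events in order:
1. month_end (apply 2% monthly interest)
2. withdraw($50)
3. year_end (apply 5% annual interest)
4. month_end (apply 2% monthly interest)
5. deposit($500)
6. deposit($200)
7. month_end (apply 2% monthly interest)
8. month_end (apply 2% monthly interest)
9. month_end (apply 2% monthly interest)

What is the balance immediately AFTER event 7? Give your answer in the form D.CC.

After 1 (month_end (apply 2% monthly interest)): balance=$0.00 total_interest=$0.00
After 2 (withdraw($50)): balance=$0.00 total_interest=$0.00
After 3 (year_end (apply 5% annual interest)): balance=$0.00 total_interest=$0.00
After 4 (month_end (apply 2% monthly interest)): balance=$0.00 total_interest=$0.00
After 5 (deposit($500)): balance=$500.00 total_interest=$0.00
After 6 (deposit($200)): balance=$700.00 total_interest=$0.00
After 7 (month_end (apply 2% monthly interest)): balance=$714.00 total_interest=$14.00

Answer: 714.00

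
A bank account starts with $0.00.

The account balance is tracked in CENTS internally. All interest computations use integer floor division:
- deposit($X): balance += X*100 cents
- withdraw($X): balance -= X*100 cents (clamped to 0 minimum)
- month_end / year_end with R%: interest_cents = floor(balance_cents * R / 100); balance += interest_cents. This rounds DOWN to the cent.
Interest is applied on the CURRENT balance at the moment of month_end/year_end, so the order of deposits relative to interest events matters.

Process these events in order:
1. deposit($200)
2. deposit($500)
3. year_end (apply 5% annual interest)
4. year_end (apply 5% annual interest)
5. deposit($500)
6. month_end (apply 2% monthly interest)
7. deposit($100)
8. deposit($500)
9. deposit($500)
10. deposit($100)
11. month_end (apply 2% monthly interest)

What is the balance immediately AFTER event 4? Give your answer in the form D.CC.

After 1 (deposit($200)): balance=$200.00 total_interest=$0.00
After 2 (deposit($500)): balance=$700.00 total_interest=$0.00
After 3 (year_end (apply 5% annual interest)): balance=$735.00 total_interest=$35.00
After 4 (year_end (apply 5% annual interest)): balance=$771.75 total_interest=$71.75

Answer: 771.75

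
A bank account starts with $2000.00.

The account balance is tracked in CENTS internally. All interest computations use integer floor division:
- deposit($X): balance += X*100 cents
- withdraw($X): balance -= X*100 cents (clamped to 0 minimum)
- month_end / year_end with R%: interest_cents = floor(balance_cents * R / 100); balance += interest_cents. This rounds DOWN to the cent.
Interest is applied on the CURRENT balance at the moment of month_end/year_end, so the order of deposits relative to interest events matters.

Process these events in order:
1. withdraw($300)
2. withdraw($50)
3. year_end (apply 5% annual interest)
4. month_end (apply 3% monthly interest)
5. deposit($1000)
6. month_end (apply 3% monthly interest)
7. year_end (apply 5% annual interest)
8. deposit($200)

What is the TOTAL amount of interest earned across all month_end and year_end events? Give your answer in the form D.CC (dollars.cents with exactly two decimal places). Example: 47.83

After 1 (withdraw($300)): balance=$1700.00 total_interest=$0.00
After 2 (withdraw($50)): balance=$1650.00 total_interest=$0.00
After 3 (year_end (apply 5% annual interest)): balance=$1732.50 total_interest=$82.50
After 4 (month_end (apply 3% monthly interest)): balance=$1784.47 total_interest=$134.47
After 5 (deposit($1000)): balance=$2784.47 total_interest=$134.47
After 6 (month_end (apply 3% monthly interest)): balance=$2868.00 total_interest=$218.00
After 7 (year_end (apply 5% annual interest)): balance=$3011.40 total_interest=$361.40
After 8 (deposit($200)): balance=$3211.40 total_interest=$361.40

Answer: 361.40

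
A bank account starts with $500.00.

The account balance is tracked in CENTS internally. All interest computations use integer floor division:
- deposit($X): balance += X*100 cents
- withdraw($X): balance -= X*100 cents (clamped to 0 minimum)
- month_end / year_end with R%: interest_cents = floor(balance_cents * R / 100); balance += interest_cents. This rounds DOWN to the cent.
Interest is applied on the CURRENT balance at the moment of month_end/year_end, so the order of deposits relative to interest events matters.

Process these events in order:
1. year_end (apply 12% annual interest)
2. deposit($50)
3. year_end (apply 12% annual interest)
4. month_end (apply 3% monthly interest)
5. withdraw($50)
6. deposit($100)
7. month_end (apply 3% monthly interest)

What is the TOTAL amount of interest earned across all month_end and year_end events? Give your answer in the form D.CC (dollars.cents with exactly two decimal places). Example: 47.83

After 1 (year_end (apply 12% annual interest)): balance=$560.00 total_interest=$60.00
After 2 (deposit($50)): balance=$610.00 total_interest=$60.00
After 3 (year_end (apply 12% annual interest)): balance=$683.20 total_interest=$133.20
After 4 (month_end (apply 3% monthly interest)): balance=$703.69 total_interest=$153.69
After 5 (withdraw($50)): balance=$653.69 total_interest=$153.69
After 6 (deposit($100)): balance=$753.69 total_interest=$153.69
After 7 (month_end (apply 3% monthly interest)): balance=$776.30 total_interest=$176.30

Answer: 176.30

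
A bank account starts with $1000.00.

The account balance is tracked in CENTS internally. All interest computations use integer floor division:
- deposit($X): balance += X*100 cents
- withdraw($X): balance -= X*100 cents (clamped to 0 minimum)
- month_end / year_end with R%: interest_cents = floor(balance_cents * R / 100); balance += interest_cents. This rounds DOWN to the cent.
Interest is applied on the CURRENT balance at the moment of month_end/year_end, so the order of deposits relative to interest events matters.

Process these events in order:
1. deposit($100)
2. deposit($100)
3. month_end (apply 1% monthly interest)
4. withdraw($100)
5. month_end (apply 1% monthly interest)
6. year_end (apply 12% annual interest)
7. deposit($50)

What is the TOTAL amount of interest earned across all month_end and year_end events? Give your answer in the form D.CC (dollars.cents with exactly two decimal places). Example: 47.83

Answer: 157.89

Derivation:
After 1 (deposit($100)): balance=$1100.00 total_interest=$0.00
After 2 (deposit($100)): balance=$1200.00 total_interest=$0.00
After 3 (month_end (apply 1% monthly interest)): balance=$1212.00 total_interest=$12.00
After 4 (withdraw($100)): balance=$1112.00 total_interest=$12.00
After 5 (month_end (apply 1% monthly interest)): balance=$1123.12 total_interest=$23.12
After 6 (year_end (apply 12% annual interest)): balance=$1257.89 total_interest=$157.89
After 7 (deposit($50)): balance=$1307.89 total_interest=$157.89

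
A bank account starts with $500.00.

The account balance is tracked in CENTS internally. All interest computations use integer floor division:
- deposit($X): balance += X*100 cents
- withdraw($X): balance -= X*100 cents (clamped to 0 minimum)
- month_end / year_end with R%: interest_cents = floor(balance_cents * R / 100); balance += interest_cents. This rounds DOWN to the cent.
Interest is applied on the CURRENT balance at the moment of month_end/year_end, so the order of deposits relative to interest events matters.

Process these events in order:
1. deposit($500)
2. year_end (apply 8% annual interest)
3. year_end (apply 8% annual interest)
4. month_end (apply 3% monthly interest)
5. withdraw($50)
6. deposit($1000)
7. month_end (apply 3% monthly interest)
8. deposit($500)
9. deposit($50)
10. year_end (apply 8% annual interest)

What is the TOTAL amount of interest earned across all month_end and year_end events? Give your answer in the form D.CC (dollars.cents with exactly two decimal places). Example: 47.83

After 1 (deposit($500)): balance=$1000.00 total_interest=$0.00
After 2 (year_end (apply 8% annual interest)): balance=$1080.00 total_interest=$80.00
After 3 (year_end (apply 8% annual interest)): balance=$1166.40 total_interest=$166.40
After 4 (month_end (apply 3% monthly interest)): balance=$1201.39 total_interest=$201.39
After 5 (withdraw($50)): balance=$1151.39 total_interest=$201.39
After 6 (deposit($1000)): balance=$2151.39 total_interest=$201.39
After 7 (month_end (apply 3% monthly interest)): balance=$2215.93 total_interest=$265.93
After 8 (deposit($500)): balance=$2715.93 total_interest=$265.93
After 9 (deposit($50)): balance=$2765.93 total_interest=$265.93
After 10 (year_end (apply 8% annual interest)): balance=$2987.20 total_interest=$487.20

Answer: 487.20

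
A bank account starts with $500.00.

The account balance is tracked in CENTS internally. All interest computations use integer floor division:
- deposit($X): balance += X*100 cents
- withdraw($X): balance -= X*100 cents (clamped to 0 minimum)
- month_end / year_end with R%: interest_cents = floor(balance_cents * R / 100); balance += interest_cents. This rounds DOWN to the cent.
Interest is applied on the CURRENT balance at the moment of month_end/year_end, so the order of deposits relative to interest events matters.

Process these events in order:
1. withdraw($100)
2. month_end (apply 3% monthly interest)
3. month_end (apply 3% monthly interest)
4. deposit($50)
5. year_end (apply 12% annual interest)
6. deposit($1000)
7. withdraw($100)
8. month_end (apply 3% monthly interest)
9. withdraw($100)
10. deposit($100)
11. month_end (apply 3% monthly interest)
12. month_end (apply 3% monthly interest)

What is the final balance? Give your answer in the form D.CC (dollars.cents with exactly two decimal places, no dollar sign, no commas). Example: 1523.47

Answer: 1563.98

Derivation:
After 1 (withdraw($100)): balance=$400.00 total_interest=$0.00
After 2 (month_end (apply 3% monthly interest)): balance=$412.00 total_interest=$12.00
After 3 (month_end (apply 3% monthly interest)): balance=$424.36 total_interest=$24.36
After 4 (deposit($50)): balance=$474.36 total_interest=$24.36
After 5 (year_end (apply 12% annual interest)): balance=$531.28 total_interest=$81.28
After 6 (deposit($1000)): balance=$1531.28 total_interest=$81.28
After 7 (withdraw($100)): balance=$1431.28 total_interest=$81.28
After 8 (month_end (apply 3% monthly interest)): balance=$1474.21 total_interest=$124.21
After 9 (withdraw($100)): balance=$1374.21 total_interest=$124.21
After 10 (deposit($100)): balance=$1474.21 total_interest=$124.21
After 11 (month_end (apply 3% monthly interest)): balance=$1518.43 total_interest=$168.43
After 12 (month_end (apply 3% monthly interest)): balance=$1563.98 total_interest=$213.98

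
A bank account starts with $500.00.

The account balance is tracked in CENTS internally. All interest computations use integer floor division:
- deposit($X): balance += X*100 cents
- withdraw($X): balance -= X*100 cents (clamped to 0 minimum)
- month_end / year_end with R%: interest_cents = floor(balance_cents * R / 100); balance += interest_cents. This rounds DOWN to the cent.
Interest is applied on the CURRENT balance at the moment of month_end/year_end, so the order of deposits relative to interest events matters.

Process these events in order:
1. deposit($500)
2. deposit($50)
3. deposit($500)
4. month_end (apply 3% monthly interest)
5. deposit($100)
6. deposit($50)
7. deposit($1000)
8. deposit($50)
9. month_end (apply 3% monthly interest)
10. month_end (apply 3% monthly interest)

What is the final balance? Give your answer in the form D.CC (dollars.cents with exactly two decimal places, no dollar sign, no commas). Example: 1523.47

After 1 (deposit($500)): balance=$1000.00 total_interest=$0.00
After 2 (deposit($50)): balance=$1050.00 total_interest=$0.00
After 3 (deposit($500)): balance=$1550.00 total_interest=$0.00
After 4 (month_end (apply 3% monthly interest)): balance=$1596.50 total_interest=$46.50
After 5 (deposit($100)): balance=$1696.50 total_interest=$46.50
After 6 (deposit($50)): balance=$1746.50 total_interest=$46.50
After 7 (deposit($1000)): balance=$2746.50 total_interest=$46.50
After 8 (deposit($50)): balance=$2796.50 total_interest=$46.50
After 9 (month_end (apply 3% monthly interest)): balance=$2880.39 total_interest=$130.39
After 10 (month_end (apply 3% monthly interest)): balance=$2966.80 total_interest=$216.80

Answer: 2966.80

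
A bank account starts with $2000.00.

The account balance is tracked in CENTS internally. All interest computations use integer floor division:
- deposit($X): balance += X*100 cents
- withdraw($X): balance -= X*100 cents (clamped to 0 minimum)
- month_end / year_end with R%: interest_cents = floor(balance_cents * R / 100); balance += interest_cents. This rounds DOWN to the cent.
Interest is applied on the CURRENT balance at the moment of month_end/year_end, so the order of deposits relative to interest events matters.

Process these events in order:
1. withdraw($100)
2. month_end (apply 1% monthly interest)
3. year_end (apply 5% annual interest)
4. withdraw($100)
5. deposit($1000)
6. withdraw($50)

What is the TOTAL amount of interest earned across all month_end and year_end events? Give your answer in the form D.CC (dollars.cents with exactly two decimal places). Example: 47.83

After 1 (withdraw($100)): balance=$1900.00 total_interest=$0.00
After 2 (month_end (apply 1% monthly interest)): balance=$1919.00 total_interest=$19.00
After 3 (year_end (apply 5% annual interest)): balance=$2014.95 total_interest=$114.95
After 4 (withdraw($100)): balance=$1914.95 total_interest=$114.95
After 5 (deposit($1000)): balance=$2914.95 total_interest=$114.95
After 6 (withdraw($50)): balance=$2864.95 total_interest=$114.95

Answer: 114.95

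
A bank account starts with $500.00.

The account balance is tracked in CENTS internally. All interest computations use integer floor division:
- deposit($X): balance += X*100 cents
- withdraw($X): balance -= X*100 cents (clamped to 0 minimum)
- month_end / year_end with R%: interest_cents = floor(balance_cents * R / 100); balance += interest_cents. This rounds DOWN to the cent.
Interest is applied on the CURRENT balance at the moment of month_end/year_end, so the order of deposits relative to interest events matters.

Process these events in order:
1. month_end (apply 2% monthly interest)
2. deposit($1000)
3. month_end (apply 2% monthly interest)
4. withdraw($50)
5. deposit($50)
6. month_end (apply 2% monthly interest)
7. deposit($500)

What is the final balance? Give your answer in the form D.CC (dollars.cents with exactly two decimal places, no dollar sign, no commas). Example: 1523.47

Answer: 2071.00

Derivation:
After 1 (month_end (apply 2% monthly interest)): balance=$510.00 total_interest=$10.00
After 2 (deposit($1000)): balance=$1510.00 total_interest=$10.00
After 3 (month_end (apply 2% monthly interest)): balance=$1540.20 total_interest=$40.20
After 4 (withdraw($50)): balance=$1490.20 total_interest=$40.20
After 5 (deposit($50)): balance=$1540.20 total_interest=$40.20
After 6 (month_end (apply 2% monthly interest)): balance=$1571.00 total_interest=$71.00
After 7 (deposit($500)): balance=$2071.00 total_interest=$71.00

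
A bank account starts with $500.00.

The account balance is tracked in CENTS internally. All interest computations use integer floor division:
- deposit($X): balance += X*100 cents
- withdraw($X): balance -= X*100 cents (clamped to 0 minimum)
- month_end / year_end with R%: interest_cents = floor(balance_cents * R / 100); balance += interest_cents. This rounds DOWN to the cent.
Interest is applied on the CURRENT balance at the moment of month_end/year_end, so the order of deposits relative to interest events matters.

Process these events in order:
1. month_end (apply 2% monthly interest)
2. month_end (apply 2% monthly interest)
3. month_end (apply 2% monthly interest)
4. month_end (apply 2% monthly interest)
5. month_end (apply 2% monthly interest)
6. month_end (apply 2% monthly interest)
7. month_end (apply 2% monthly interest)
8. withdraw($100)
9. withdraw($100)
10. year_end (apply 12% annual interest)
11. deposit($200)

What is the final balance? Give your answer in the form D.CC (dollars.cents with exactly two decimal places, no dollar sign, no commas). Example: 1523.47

After 1 (month_end (apply 2% monthly interest)): balance=$510.00 total_interest=$10.00
After 2 (month_end (apply 2% monthly interest)): balance=$520.20 total_interest=$20.20
After 3 (month_end (apply 2% monthly interest)): balance=$530.60 total_interest=$30.60
After 4 (month_end (apply 2% monthly interest)): balance=$541.21 total_interest=$41.21
After 5 (month_end (apply 2% monthly interest)): balance=$552.03 total_interest=$52.03
After 6 (month_end (apply 2% monthly interest)): balance=$563.07 total_interest=$63.07
After 7 (month_end (apply 2% monthly interest)): balance=$574.33 total_interest=$74.33
After 8 (withdraw($100)): balance=$474.33 total_interest=$74.33
After 9 (withdraw($100)): balance=$374.33 total_interest=$74.33
After 10 (year_end (apply 12% annual interest)): balance=$419.24 total_interest=$119.24
After 11 (deposit($200)): balance=$619.24 total_interest=$119.24

Answer: 619.24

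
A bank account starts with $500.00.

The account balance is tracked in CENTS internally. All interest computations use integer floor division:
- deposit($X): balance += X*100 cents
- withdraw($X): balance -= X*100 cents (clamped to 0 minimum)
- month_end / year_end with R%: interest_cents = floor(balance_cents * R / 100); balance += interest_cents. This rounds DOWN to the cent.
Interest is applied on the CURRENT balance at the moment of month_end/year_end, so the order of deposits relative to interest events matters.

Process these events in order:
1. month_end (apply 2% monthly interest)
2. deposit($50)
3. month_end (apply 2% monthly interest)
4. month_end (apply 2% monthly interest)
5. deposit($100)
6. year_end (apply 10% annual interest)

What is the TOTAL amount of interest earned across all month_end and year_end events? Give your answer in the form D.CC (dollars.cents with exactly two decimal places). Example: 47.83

After 1 (month_end (apply 2% monthly interest)): balance=$510.00 total_interest=$10.00
After 2 (deposit($50)): balance=$560.00 total_interest=$10.00
After 3 (month_end (apply 2% monthly interest)): balance=$571.20 total_interest=$21.20
After 4 (month_end (apply 2% monthly interest)): balance=$582.62 total_interest=$32.62
After 5 (deposit($100)): balance=$682.62 total_interest=$32.62
After 6 (year_end (apply 10% annual interest)): balance=$750.88 total_interest=$100.88

Answer: 100.88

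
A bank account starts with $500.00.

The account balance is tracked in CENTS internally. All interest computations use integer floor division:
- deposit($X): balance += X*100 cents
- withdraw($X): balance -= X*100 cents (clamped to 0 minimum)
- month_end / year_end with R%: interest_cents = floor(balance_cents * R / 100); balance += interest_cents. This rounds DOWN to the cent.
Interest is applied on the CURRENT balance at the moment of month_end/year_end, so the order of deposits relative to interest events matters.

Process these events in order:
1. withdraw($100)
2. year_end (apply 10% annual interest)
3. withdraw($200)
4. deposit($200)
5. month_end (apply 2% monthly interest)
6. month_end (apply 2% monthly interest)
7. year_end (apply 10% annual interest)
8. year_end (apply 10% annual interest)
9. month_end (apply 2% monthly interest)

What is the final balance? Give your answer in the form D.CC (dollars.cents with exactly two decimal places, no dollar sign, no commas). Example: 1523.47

Answer: 564.96

Derivation:
After 1 (withdraw($100)): balance=$400.00 total_interest=$0.00
After 2 (year_end (apply 10% annual interest)): balance=$440.00 total_interest=$40.00
After 3 (withdraw($200)): balance=$240.00 total_interest=$40.00
After 4 (deposit($200)): balance=$440.00 total_interest=$40.00
After 5 (month_end (apply 2% monthly interest)): balance=$448.80 total_interest=$48.80
After 6 (month_end (apply 2% monthly interest)): balance=$457.77 total_interest=$57.77
After 7 (year_end (apply 10% annual interest)): balance=$503.54 total_interest=$103.54
After 8 (year_end (apply 10% annual interest)): balance=$553.89 total_interest=$153.89
After 9 (month_end (apply 2% monthly interest)): balance=$564.96 total_interest=$164.96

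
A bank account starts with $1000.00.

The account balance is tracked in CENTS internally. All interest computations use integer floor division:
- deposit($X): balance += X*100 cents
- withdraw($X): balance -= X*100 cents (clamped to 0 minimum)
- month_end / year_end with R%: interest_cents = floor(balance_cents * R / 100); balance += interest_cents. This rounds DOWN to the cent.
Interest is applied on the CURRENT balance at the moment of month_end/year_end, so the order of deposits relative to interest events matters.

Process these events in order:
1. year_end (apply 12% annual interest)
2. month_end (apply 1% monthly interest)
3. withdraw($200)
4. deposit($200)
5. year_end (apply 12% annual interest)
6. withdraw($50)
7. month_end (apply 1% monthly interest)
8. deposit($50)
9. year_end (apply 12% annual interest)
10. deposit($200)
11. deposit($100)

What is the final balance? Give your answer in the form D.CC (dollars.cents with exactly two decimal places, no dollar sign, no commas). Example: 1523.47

After 1 (year_end (apply 12% annual interest)): balance=$1120.00 total_interest=$120.00
After 2 (month_end (apply 1% monthly interest)): balance=$1131.20 total_interest=$131.20
After 3 (withdraw($200)): balance=$931.20 total_interest=$131.20
After 4 (deposit($200)): balance=$1131.20 total_interest=$131.20
After 5 (year_end (apply 12% annual interest)): balance=$1266.94 total_interest=$266.94
After 6 (withdraw($50)): balance=$1216.94 total_interest=$266.94
After 7 (month_end (apply 1% monthly interest)): balance=$1229.10 total_interest=$279.10
After 8 (deposit($50)): balance=$1279.10 total_interest=$279.10
After 9 (year_end (apply 12% annual interest)): balance=$1432.59 total_interest=$432.59
After 10 (deposit($200)): balance=$1632.59 total_interest=$432.59
After 11 (deposit($100)): balance=$1732.59 total_interest=$432.59

Answer: 1732.59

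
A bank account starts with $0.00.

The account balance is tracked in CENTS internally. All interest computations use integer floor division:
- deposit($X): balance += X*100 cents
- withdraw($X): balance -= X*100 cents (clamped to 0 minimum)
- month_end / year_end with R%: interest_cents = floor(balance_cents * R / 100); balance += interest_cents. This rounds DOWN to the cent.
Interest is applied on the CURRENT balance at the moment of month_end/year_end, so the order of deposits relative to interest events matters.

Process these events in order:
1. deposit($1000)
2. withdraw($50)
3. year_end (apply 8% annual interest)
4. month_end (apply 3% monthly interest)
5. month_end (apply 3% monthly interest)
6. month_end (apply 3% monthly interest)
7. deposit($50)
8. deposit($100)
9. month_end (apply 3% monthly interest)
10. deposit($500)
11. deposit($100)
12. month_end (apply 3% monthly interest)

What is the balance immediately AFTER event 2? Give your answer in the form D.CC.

Answer: 950.00

Derivation:
After 1 (deposit($1000)): balance=$1000.00 total_interest=$0.00
After 2 (withdraw($50)): balance=$950.00 total_interest=$0.00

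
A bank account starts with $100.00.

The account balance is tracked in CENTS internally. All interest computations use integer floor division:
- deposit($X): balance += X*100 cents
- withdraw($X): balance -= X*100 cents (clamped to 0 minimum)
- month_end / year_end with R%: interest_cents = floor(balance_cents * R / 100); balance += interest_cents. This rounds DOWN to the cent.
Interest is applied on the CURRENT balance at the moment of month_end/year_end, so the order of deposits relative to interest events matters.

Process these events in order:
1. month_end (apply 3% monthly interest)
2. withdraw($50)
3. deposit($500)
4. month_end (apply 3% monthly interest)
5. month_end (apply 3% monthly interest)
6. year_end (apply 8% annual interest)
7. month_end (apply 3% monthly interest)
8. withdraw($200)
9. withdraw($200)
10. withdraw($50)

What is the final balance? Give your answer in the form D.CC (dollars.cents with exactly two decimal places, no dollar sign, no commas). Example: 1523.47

Answer: 202.60

Derivation:
After 1 (month_end (apply 3% monthly interest)): balance=$103.00 total_interest=$3.00
After 2 (withdraw($50)): balance=$53.00 total_interest=$3.00
After 3 (deposit($500)): balance=$553.00 total_interest=$3.00
After 4 (month_end (apply 3% monthly interest)): balance=$569.59 total_interest=$19.59
After 5 (month_end (apply 3% monthly interest)): balance=$586.67 total_interest=$36.67
After 6 (year_end (apply 8% annual interest)): balance=$633.60 total_interest=$83.60
After 7 (month_end (apply 3% monthly interest)): balance=$652.60 total_interest=$102.60
After 8 (withdraw($200)): balance=$452.60 total_interest=$102.60
After 9 (withdraw($200)): balance=$252.60 total_interest=$102.60
After 10 (withdraw($50)): balance=$202.60 total_interest=$102.60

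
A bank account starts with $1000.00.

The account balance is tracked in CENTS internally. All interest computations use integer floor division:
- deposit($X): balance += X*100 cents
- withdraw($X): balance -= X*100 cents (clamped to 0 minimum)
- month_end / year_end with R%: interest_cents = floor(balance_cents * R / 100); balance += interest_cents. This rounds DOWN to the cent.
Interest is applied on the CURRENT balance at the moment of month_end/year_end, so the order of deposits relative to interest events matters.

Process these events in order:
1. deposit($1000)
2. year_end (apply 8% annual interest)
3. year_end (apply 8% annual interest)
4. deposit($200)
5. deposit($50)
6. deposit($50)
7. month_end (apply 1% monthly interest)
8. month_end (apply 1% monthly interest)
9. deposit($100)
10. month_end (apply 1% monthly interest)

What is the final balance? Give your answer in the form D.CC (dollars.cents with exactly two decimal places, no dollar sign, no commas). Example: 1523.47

Answer: 2813.56

Derivation:
After 1 (deposit($1000)): balance=$2000.00 total_interest=$0.00
After 2 (year_end (apply 8% annual interest)): balance=$2160.00 total_interest=$160.00
After 3 (year_end (apply 8% annual interest)): balance=$2332.80 total_interest=$332.80
After 4 (deposit($200)): balance=$2532.80 total_interest=$332.80
After 5 (deposit($50)): balance=$2582.80 total_interest=$332.80
After 6 (deposit($50)): balance=$2632.80 total_interest=$332.80
After 7 (month_end (apply 1% monthly interest)): balance=$2659.12 total_interest=$359.12
After 8 (month_end (apply 1% monthly interest)): balance=$2685.71 total_interest=$385.71
After 9 (deposit($100)): balance=$2785.71 total_interest=$385.71
After 10 (month_end (apply 1% monthly interest)): balance=$2813.56 total_interest=$413.56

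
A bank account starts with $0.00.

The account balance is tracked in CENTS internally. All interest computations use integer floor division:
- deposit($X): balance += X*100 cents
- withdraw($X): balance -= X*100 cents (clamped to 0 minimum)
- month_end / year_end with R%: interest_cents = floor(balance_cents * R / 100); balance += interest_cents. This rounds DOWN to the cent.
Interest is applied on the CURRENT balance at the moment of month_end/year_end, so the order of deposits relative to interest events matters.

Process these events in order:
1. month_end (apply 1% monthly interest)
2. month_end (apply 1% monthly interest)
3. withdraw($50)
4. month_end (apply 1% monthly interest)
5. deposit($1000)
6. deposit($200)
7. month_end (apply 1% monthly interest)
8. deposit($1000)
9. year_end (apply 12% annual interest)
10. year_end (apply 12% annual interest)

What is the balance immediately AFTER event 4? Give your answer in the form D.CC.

After 1 (month_end (apply 1% monthly interest)): balance=$0.00 total_interest=$0.00
After 2 (month_end (apply 1% monthly interest)): balance=$0.00 total_interest=$0.00
After 3 (withdraw($50)): balance=$0.00 total_interest=$0.00
After 4 (month_end (apply 1% monthly interest)): balance=$0.00 total_interest=$0.00

Answer: 0.00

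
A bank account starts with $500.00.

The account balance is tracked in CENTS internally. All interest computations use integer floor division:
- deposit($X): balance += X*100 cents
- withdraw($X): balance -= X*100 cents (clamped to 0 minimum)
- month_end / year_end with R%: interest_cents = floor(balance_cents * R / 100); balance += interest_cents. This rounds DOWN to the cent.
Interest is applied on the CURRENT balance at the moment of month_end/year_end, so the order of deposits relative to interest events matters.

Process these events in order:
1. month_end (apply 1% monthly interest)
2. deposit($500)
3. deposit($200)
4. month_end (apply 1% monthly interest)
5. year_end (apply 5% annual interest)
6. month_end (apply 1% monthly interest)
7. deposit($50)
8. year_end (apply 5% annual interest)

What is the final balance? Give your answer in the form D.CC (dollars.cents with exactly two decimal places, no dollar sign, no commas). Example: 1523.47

Answer: 1407.70

Derivation:
After 1 (month_end (apply 1% monthly interest)): balance=$505.00 total_interest=$5.00
After 2 (deposit($500)): balance=$1005.00 total_interest=$5.00
After 3 (deposit($200)): balance=$1205.00 total_interest=$5.00
After 4 (month_end (apply 1% monthly interest)): balance=$1217.05 total_interest=$17.05
After 5 (year_end (apply 5% annual interest)): balance=$1277.90 total_interest=$77.90
After 6 (month_end (apply 1% monthly interest)): balance=$1290.67 total_interest=$90.67
After 7 (deposit($50)): balance=$1340.67 total_interest=$90.67
After 8 (year_end (apply 5% annual interest)): balance=$1407.70 total_interest=$157.70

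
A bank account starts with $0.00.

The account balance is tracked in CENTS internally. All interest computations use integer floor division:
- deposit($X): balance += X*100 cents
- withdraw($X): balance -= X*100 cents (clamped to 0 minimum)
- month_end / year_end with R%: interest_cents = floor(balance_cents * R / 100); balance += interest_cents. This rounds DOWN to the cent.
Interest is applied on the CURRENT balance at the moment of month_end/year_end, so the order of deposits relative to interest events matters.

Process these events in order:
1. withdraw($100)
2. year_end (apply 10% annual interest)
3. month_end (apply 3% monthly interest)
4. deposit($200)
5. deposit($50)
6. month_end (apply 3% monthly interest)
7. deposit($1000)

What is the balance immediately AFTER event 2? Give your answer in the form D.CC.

After 1 (withdraw($100)): balance=$0.00 total_interest=$0.00
After 2 (year_end (apply 10% annual interest)): balance=$0.00 total_interest=$0.00

Answer: 0.00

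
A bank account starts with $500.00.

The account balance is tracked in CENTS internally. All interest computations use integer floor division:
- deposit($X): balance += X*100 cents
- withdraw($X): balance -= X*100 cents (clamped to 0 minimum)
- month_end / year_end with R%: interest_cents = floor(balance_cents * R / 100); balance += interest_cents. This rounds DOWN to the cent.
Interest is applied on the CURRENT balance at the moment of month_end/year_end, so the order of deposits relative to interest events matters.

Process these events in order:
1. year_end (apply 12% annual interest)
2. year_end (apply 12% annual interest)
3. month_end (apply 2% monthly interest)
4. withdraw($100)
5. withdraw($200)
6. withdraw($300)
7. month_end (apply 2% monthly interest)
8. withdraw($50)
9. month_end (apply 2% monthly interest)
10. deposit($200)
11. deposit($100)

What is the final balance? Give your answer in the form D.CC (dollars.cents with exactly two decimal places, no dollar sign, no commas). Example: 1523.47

Answer: 300.00

Derivation:
After 1 (year_end (apply 12% annual interest)): balance=$560.00 total_interest=$60.00
After 2 (year_end (apply 12% annual interest)): balance=$627.20 total_interest=$127.20
After 3 (month_end (apply 2% monthly interest)): balance=$639.74 total_interest=$139.74
After 4 (withdraw($100)): balance=$539.74 total_interest=$139.74
After 5 (withdraw($200)): balance=$339.74 total_interest=$139.74
After 6 (withdraw($300)): balance=$39.74 total_interest=$139.74
After 7 (month_end (apply 2% monthly interest)): balance=$40.53 total_interest=$140.53
After 8 (withdraw($50)): balance=$0.00 total_interest=$140.53
After 9 (month_end (apply 2% monthly interest)): balance=$0.00 total_interest=$140.53
After 10 (deposit($200)): balance=$200.00 total_interest=$140.53
After 11 (deposit($100)): balance=$300.00 total_interest=$140.53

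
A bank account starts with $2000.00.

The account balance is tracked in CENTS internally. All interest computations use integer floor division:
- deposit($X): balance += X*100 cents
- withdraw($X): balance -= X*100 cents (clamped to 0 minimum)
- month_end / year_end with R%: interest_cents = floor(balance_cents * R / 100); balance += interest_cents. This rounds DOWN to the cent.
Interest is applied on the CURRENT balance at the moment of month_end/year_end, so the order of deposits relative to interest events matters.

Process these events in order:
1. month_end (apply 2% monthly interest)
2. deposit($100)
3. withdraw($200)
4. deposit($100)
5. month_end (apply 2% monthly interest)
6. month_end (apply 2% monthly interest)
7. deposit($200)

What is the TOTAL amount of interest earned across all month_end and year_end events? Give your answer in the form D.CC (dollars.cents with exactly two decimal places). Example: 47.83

Answer: 122.41

Derivation:
After 1 (month_end (apply 2% monthly interest)): balance=$2040.00 total_interest=$40.00
After 2 (deposit($100)): balance=$2140.00 total_interest=$40.00
After 3 (withdraw($200)): balance=$1940.00 total_interest=$40.00
After 4 (deposit($100)): balance=$2040.00 total_interest=$40.00
After 5 (month_end (apply 2% monthly interest)): balance=$2080.80 total_interest=$80.80
After 6 (month_end (apply 2% monthly interest)): balance=$2122.41 total_interest=$122.41
After 7 (deposit($200)): balance=$2322.41 total_interest=$122.41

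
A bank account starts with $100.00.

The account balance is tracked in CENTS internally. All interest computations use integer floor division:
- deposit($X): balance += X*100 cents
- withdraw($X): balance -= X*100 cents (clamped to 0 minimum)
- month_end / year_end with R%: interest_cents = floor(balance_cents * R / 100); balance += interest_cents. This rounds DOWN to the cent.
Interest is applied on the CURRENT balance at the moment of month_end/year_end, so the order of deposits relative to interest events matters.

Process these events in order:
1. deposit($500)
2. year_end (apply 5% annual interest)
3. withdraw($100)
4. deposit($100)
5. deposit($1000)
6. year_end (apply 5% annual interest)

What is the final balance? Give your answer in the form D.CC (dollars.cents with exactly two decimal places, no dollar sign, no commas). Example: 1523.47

Answer: 1711.50

Derivation:
After 1 (deposit($500)): balance=$600.00 total_interest=$0.00
After 2 (year_end (apply 5% annual interest)): balance=$630.00 total_interest=$30.00
After 3 (withdraw($100)): balance=$530.00 total_interest=$30.00
After 4 (deposit($100)): balance=$630.00 total_interest=$30.00
After 5 (deposit($1000)): balance=$1630.00 total_interest=$30.00
After 6 (year_end (apply 5% annual interest)): balance=$1711.50 total_interest=$111.50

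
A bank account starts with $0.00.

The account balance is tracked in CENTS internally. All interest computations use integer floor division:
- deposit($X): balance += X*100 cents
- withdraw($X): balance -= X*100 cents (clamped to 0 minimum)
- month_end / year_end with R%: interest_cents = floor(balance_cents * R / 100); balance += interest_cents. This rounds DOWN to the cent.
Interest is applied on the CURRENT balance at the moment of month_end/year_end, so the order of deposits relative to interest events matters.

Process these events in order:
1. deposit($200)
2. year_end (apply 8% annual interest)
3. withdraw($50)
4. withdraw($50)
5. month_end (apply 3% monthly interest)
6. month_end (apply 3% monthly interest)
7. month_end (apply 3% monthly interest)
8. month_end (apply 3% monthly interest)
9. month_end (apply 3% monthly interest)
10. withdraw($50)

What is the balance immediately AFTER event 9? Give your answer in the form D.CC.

After 1 (deposit($200)): balance=$200.00 total_interest=$0.00
After 2 (year_end (apply 8% annual interest)): balance=$216.00 total_interest=$16.00
After 3 (withdraw($50)): balance=$166.00 total_interest=$16.00
After 4 (withdraw($50)): balance=$116.00 total_interest=$16.00
After 5 (month_end (apply 3% monthly interest)): balance=$119.48 total_interest=$19.48
After 6 (month_end (apply 3% monthly interest)): balance=$123.06 total_interest=$23.06
After 7 (month_end (apply 3% monthly interest)): balance=$126.75 total_interest=$26.75
After 8 (month_end (apply 3% monthly interest)): balance=$130.55 total_interest=$30.55
After 9 (month_end (apply 3% monthly interest)): balance=$134.46 total_interest=$34.46

Answer: 134.46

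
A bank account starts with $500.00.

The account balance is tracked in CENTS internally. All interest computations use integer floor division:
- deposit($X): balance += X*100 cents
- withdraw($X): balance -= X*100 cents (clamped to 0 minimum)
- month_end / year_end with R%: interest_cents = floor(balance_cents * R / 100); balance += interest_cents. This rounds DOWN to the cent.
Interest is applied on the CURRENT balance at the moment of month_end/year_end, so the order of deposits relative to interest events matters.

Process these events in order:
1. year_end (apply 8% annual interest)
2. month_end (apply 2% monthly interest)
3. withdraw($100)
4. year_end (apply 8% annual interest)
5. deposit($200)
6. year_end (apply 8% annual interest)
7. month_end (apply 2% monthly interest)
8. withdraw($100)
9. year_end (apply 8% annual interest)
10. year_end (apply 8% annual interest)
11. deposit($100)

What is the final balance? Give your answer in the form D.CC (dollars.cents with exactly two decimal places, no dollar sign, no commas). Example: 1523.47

Answer: 865.89

Derivation:
After 1 (year_end (apply 8% annual interest)): balance=$540.00 total_interest=$40.00
After 2 (month_end (apply 2% monthly interest)): balance=$550.80 total_interest=$50.80
After 3 (withdraw($100)): balance=$450.80 total_interest=$50.80
After 4 (year_end (apply 8% annual interest)): balance=$486.86 total_interest=$86.86
After 5 (deposit($200)): balance=$686.86 total_interest=$86.86
After 6 (year_end (apply 8% annual interest)): balance=$741.80 total_interest=$141.80
After 7 (month_end (apply 2% monthly interest)): balance=$756.63 total_interest=$156.63
After 8 (withdraw($100)): balance=$656.63 total_interest=$156.63
After 9 (year_end (apply 8% annual interest)): balance=$709.16 total_interest=$209.16
After 10 (year_end (apply 8% annual interest)): balance=$765.89 total_interest=$265.89
After 11 (deposit($100)): balance=$865.89 total_interest=$265.89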